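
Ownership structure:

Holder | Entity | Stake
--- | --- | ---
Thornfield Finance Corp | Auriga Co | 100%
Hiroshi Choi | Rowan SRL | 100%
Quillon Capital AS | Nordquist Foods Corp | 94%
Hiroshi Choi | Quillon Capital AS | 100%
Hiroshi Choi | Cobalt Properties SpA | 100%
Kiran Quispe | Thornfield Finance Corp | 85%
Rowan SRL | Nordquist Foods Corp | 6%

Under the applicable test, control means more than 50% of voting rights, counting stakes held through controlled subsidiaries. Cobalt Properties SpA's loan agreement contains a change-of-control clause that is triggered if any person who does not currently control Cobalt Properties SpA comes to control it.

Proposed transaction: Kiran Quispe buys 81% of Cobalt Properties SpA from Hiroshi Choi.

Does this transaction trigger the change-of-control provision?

The purchase adds only to Kiran's holdings (Hiroshi's stake shrinks), so Kiran is the only person who could newly come to control Cobalt.
Kiran holds 85% of Thornfield, so Kiran controls Thornfield.
Thornfield holds 100% of Auriga, so Kiran controls Auriga.
Neither Kiran nor any entity Kiran controls holds any voting interest in Cobalt.
So before the transaction, Kiran does not control Cobalt.
After the purchase, Kiran holds 81% of Cobalt directly, and Hiroshi's stake falls to 19%.
Kiran holds 81% of Cobalt, so Kiran controls Cobalt.
Kiran did not control Cobalt before and does after, so the clause is triggered.

Yes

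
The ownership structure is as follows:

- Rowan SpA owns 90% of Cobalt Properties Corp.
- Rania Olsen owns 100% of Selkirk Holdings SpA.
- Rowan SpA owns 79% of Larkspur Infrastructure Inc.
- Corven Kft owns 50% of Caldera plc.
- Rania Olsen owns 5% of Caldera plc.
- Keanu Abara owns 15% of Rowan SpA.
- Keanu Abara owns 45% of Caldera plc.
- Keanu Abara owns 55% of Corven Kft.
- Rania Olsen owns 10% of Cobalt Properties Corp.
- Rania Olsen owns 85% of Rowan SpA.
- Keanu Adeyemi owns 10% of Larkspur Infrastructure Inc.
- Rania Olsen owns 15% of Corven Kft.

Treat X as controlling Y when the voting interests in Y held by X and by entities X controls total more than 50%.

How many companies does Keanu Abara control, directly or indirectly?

2

Keanu Abara holds 55% of Corven, so Keanu Abara controls Corven.
Corven and Keanu Abara together hold 50% + 45% = 95% of Caldera, so Keanu Abara controls Caldera.
No other company's threshold is met.
Keanu Abara controls 2 companies.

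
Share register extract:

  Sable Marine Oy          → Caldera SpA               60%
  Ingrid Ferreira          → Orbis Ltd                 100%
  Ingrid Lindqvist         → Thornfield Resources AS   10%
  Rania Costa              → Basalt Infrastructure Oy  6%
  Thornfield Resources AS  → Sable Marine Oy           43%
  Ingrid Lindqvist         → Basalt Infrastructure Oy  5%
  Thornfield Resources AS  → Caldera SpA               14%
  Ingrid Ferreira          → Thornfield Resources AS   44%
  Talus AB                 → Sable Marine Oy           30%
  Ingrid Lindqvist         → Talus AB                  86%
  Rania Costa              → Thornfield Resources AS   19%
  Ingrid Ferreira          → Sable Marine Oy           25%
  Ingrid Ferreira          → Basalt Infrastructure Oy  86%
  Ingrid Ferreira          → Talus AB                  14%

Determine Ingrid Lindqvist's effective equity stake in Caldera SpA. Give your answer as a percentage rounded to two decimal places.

19.46%

Ingrid Lindqvist reaches Caldera along 3 paths.
Via Thornfield: 10% × 14% = 1.4%.
Via Talus → Sable: 86% × 30% × 60% = 15.48%.
Via Thornfield → Sable: 10% × 43% × 60% = 2.58%.
Total: 1.4% + 15.48% + 2.58% = 19.46%.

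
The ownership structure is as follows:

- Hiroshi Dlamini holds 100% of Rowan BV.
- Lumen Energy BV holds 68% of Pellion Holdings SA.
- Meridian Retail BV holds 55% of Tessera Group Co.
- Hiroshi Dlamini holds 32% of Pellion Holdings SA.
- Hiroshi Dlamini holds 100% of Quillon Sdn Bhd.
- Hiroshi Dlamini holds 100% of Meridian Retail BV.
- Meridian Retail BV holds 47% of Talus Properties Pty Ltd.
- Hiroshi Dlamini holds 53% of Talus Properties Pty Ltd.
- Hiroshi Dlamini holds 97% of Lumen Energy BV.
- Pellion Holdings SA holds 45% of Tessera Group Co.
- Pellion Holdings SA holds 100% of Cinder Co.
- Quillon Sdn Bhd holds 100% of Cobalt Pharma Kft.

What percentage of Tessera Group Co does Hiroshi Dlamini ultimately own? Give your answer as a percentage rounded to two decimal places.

99.08%

Hiroshi reaches Tessera along 3 paths.
Via Meridian: 100% × 55% = 55%.
Via Pellion: 32% × 45% = 14.4%.
Via Lumen → Pellion: 97% × 68% × 45% = 29.682%.
Total: 55% + 14.4% + 29.682% = 99.082%.
Rounded: 99.08%.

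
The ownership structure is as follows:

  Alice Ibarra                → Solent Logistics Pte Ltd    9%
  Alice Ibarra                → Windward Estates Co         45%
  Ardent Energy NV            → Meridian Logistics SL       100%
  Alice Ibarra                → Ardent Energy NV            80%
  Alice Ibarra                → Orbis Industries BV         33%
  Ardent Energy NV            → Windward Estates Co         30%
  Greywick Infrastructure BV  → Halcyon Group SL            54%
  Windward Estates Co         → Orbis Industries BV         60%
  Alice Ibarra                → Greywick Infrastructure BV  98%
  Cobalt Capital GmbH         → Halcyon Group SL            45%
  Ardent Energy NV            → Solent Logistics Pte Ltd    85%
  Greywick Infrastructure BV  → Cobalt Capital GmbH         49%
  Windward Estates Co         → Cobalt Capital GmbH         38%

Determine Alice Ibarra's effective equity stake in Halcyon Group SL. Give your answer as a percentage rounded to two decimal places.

86.33%

Alice reaches Halcyon along 4 paths.
Via Windward → Cobalt: 45% × 38% × 45% = 7.695%.
Via Ardent → Windward → Cobalt: 80% × 30% × 38% × 45% = 4.104%.
Via Greywick → Cobalt: 98% × 49% × 45% = 21.609%.
Via Greywick: 98% × 54% = 52.92%.
Total: 7.695% + 4.104% + 21.609% + 52.92% = 86.328%.
Rounded: 86.33%.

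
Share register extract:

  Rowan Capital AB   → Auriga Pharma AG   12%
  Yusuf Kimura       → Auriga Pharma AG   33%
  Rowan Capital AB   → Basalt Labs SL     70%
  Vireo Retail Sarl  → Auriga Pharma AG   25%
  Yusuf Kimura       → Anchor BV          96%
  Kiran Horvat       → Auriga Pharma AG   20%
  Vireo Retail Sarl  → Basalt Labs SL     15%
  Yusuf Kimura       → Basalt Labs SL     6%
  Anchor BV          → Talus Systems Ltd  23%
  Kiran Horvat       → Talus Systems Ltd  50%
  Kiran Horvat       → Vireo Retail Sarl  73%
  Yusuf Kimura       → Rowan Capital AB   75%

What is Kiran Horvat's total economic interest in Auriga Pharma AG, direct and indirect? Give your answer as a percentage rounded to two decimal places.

Kiran reaches Auriga along 2 paths.
Direct stake: 20% = 20%.
Via Vireo: 73% × 25% = 18.25%.
Total: 20% + 18.25% = 38.25%.

38.25%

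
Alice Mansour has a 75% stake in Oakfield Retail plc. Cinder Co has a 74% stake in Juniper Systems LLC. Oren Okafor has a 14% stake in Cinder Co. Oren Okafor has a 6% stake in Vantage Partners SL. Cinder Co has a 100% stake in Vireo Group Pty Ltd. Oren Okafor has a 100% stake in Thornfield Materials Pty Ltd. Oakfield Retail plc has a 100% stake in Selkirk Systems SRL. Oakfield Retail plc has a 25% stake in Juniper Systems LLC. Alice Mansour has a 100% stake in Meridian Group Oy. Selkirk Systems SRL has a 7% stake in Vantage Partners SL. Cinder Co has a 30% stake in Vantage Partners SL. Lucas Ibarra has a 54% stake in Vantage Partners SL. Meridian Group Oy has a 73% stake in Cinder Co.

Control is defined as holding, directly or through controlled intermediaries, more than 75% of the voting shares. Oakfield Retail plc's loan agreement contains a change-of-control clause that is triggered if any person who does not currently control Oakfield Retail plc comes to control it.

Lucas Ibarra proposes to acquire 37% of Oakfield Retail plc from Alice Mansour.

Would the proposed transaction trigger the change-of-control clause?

The purchase adds only to Lucas's holdings (Alice's stake shrinks), so Lucas is the only person who could newly come to control Oakfield.
Lucas's largest direct stake is 54% in Vantage, which does not meet the threshold, so Lucas controls no company.
Neither Lucas nor any entity Lucas controls holds any voting interest in Oakfield.
So before the transaction, Lucas does not control Oakfield.
After the purchase, Lucas holds 37% of Oakfield directly, and Alice's stake falls to 38%.
After the transaction, Lucas's side holds 37% of Oakfield, not > 75%, so Lucas still does not control Oakfield.
No new person acquires control, so the clause is not triggered.

No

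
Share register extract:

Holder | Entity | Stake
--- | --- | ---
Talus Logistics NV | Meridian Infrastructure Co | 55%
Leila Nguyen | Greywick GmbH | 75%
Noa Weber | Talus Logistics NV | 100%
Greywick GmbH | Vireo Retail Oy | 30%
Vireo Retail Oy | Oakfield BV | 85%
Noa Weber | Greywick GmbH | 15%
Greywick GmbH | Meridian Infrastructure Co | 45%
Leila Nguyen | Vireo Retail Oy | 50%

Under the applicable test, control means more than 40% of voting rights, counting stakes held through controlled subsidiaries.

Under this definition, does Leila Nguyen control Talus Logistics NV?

No

Leila holds 75% of Greywick, so Leila controls Greywick.
Greywick and Leila together hold 30% + 50% = 80% of Vireo, so Leila controls Vireo.
Vireo holds 85% of Oakfield, so Leila controls Oakfield.
Greywick holds 45% of Meridian, so Leila controls Meridian.
Neither Leila nor any entity Leila controls holds any voting interest in Talus.
So Leila does not control Talus.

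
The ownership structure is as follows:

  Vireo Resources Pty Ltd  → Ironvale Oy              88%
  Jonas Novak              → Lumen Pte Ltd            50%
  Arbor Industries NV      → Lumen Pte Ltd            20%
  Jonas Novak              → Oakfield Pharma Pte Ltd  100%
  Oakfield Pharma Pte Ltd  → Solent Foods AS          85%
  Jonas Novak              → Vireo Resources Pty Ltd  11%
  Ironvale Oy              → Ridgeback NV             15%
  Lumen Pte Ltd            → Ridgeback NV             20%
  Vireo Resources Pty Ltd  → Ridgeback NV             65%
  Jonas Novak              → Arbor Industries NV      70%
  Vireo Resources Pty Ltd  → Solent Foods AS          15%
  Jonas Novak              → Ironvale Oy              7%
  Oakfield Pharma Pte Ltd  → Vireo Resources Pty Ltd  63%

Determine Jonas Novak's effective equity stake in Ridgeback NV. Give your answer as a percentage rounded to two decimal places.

71.72%

Jonas reaches Ridgeback along 7 paths.
Via Oakfield → Vireo: 100% × 63% × 65% = 40.95%.
Via Vireo: 11% × 65% = 7.15%.
Via Lumen: 50% × 20% = 10%.
Via Arbor → Lumen: 70% × 20% × 20% = 2.8%.
Via Ironvale: 7% × 15% = 1.05%.
Via Oakfield → Vireo → Ironvale: 100% × 63% × 88% × 15% = 8.316%.
Via Vireo → Ironvale: 11% × 88% × 15% = 1.452%.
Total: 40.95% + 7.15% + 10% + 2.8% + 1.05% + 8.316% + 1.452% = 71.718%.
Rounded: 71.72%.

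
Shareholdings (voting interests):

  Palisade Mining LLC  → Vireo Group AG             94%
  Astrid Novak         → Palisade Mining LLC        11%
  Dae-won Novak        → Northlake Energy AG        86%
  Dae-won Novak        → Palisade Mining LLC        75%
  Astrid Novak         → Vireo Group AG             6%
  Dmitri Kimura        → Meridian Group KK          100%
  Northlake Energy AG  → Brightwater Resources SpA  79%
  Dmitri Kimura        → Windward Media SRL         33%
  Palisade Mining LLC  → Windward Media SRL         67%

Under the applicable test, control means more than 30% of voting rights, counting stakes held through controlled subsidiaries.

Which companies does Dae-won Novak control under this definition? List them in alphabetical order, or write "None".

Dae-won holds 75% of Palisade, so Dae-won controls Palisade.
Palisade holds 94% of Vireo, so Dae-won controls Vireo.
Palisade holds 67% of Windward, so Dae-won controls Windward.
Dae-won holds 86% of Northlake, so Dae-won controls Northlake.
Northlake holds 79% of Brightwater, so Dae-won controls Brightwater.
No other company's threshold is met.

Brightwater Resources SpA, Northlake Energy AG, Palisade Mining LLC, Vireo Group AG, Windward Media SRL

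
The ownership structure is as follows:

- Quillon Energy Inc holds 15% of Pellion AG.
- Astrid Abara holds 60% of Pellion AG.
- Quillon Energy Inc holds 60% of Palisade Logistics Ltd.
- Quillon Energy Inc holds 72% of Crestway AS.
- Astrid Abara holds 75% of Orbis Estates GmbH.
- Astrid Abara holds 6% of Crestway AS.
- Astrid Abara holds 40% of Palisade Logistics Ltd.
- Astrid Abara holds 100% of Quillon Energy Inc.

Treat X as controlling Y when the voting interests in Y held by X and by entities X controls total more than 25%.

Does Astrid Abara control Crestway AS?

Yes

Astrid holds 100% of Quillon, so Astrid controls Quillon.
Quillon and Astrid together hold 72% + 6% = 78% of Crestway, so Astrid controls Crestway.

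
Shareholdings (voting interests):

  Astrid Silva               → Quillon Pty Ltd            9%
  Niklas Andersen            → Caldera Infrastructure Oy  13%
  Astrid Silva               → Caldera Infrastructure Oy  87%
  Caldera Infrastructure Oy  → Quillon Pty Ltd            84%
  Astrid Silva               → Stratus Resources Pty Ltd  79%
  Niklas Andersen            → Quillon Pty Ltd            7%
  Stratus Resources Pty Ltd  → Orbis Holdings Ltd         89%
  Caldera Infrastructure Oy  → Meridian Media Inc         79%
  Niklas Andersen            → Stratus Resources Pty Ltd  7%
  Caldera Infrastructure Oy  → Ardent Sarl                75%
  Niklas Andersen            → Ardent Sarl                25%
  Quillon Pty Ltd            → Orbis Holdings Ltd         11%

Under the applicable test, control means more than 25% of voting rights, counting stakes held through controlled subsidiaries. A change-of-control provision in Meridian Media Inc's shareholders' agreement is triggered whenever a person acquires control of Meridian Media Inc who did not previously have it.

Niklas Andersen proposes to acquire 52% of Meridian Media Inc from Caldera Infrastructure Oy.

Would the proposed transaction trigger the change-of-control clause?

Yes

The purchase adds only to Niklas's holdings (Caldera's stake shrinks), so Niklas is the only person who could newly come to control Meridian.
Niklas's largest direct stake is 25% in Ardent, which does not meet the threshold, so Niklas controls no company.
Neither Niklas nor any entity Niklas controls holds any voting interest in Meridian.
So before the transaction, Niklas does not control Meridian.
After the purchase, Niklas holds 52% of Meridian directly, and Caldera's stake falls to 27%.
Niklas holds 52% of Meridian, so Niklas controls Meridian.
Niklas did not control Meridian before and does after, so the clause is triggered.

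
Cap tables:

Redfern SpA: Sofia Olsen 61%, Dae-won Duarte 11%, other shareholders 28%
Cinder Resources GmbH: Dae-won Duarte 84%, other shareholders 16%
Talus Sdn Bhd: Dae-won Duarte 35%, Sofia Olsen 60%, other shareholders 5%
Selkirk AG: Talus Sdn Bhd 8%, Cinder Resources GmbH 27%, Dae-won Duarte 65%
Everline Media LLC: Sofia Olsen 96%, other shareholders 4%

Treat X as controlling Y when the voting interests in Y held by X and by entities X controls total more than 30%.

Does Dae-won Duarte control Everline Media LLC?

No

Dae-won holds 84% of Cinder, so Dae-won controls Cinder.
Dae-won holds 35% of Talus, so Dae-won controls Talus.
Talus and Cinder and Dae-won together hold 8% + 27% + 65% = 100% of Selkirk, so Dae-won controls Selkirk.
Neither Dae-won nor any entity Dae-won controls holds any voting interest in Everline.
So Dae-won does not control Everline.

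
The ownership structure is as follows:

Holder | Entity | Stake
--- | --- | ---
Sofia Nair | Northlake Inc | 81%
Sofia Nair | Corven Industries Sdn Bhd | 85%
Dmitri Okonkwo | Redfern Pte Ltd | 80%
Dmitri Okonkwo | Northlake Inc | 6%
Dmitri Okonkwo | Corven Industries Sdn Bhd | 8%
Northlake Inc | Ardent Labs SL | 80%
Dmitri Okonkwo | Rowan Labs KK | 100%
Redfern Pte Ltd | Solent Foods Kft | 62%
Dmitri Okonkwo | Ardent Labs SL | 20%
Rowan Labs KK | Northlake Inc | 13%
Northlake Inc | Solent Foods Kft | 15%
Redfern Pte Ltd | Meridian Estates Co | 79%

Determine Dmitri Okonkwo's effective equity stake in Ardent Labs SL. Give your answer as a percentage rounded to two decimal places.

35.20%

Dmitri reaches Ardent along 3 paths.
Direct stake: 20% = 20%.
Via Rowan → Northlake: 100% × 13% × 80% = 10.4%.
Via Northlake: 6% × 80% = 4.8%.
Total: 20% + 10.4% + 4.8% = 35.2%.
Rounded: 35.20%.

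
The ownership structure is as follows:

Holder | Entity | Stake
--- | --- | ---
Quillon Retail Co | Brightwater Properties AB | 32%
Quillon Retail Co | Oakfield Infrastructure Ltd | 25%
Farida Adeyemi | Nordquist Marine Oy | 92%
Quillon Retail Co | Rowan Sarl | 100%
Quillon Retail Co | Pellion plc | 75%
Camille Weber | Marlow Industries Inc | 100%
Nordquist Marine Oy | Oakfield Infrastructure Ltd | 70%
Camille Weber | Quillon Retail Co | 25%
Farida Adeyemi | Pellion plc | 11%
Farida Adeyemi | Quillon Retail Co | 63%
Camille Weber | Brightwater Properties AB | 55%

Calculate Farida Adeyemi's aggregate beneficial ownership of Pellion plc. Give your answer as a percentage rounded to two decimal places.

Farida reaches Pellion along 2 paths.
Direct stake: 11% = 11%.
Via Quillon: 63% × 75% = 47.25%.
Total: 11% + 47.25% = 58.25%.

58.25%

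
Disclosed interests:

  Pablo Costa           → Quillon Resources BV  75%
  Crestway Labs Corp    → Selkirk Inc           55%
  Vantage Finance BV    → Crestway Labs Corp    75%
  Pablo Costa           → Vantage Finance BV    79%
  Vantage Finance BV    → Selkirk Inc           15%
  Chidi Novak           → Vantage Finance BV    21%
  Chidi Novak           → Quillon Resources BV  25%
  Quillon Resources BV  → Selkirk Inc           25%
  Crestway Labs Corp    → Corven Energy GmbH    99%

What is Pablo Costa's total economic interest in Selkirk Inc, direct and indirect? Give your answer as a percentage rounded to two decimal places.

Pablo reaches Selkirk along 3 paths.
Via Vantage: 79% × 15% = 11.85%.
Via Quillon: 75% × 25% = 18.75%.
Via Vantage → Crestway: 79% × 75% × 55% = 32.5875%.
Total: 11.85% + 18.75% + 32.5875% = 63.1875%.
Rounded: 63.19%.

63.19%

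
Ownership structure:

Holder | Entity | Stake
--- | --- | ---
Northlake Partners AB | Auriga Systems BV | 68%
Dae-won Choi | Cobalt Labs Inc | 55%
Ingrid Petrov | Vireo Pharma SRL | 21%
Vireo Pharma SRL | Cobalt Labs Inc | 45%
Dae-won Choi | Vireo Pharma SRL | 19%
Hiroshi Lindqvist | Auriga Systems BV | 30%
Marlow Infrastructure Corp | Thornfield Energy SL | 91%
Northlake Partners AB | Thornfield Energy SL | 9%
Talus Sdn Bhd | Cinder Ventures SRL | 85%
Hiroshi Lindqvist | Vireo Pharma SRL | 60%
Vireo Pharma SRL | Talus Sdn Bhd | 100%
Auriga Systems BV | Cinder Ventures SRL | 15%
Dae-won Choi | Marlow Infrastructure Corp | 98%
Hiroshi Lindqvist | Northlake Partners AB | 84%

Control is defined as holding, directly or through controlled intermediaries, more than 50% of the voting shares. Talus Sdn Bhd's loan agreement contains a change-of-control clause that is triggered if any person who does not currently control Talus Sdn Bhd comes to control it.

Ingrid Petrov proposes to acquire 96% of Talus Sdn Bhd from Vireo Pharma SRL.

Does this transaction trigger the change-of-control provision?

The purchase adds only to Ingrid's holdings (Vireo's stake shrinks), so Ingrid is the only person who could newly come to control Talus.
Ingrid's largest direct stake is 21% in Vireo, which does not meet the threshold, so Ingrid controls no company.
Neither Ingrid nor any entity Ingrid controls holds any voting interest in Talus.
So before the transaction, Ingrid does not control Talus.
After the purchase, Ingrid holds 96% of Talus directly, and Vireo's stake falls to 4%.
Ingrid holds 96% of Talus, so Ingrid controls Talus.
Ingrid did not control Talus before and does after, so the clause is triggered.

Yes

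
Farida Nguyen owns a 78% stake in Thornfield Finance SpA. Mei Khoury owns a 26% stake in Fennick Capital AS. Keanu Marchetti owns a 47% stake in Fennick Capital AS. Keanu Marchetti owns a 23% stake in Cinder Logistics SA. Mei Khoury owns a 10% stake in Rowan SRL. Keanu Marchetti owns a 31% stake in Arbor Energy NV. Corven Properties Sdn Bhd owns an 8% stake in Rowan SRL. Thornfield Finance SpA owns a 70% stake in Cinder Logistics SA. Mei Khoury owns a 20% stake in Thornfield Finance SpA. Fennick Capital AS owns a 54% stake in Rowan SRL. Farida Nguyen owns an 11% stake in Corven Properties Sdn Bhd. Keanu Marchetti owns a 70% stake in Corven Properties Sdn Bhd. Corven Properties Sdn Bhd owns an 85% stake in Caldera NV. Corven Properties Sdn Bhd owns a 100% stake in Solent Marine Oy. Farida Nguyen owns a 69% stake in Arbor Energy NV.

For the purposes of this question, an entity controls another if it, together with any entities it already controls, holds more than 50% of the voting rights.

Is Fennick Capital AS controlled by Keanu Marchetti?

Keanu holds 70% of Corven, so Keanu controls Corven.
Corven holds 100% of Solent, so Keanu controls Solent.
Corven holds 85% of Caldera, so Keanu controls Caldera.
In Fennick, Keanu's side holds only 47%, not > 50%.
So Keanu does not control Fennick.

No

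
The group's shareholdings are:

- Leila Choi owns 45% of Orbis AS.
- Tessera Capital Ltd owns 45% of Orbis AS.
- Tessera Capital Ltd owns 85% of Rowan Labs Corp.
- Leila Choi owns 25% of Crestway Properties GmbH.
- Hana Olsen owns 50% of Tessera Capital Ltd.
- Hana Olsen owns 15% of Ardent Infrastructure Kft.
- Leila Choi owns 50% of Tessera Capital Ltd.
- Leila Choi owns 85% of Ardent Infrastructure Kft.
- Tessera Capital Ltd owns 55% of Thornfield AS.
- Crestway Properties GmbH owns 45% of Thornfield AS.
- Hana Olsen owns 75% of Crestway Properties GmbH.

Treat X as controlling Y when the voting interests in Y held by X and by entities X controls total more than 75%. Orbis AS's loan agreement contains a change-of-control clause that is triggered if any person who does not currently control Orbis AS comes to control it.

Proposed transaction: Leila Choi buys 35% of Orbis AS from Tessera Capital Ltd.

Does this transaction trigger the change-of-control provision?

Yes

The purchase adds only to Leila's holdings (Tessera's stake shrinks), so Leila is the only person who could newly come to control Orbis.
Leila holds 85% of Ardent, so Leila controls Ardent.
In Orbis, Leila's side holds only 45%, not > 75%.
So before the transaction, Leila does not control Orbis.
After the purchase, Leila's direct stake in Orbis rises to 45% + 35% = 80%, and Tessera's stake falls to 10%.
Leila holds 80% of Orbis, so Leila controls Orbis.
Leila did not control Orbis before and does after, so the clause is triggered.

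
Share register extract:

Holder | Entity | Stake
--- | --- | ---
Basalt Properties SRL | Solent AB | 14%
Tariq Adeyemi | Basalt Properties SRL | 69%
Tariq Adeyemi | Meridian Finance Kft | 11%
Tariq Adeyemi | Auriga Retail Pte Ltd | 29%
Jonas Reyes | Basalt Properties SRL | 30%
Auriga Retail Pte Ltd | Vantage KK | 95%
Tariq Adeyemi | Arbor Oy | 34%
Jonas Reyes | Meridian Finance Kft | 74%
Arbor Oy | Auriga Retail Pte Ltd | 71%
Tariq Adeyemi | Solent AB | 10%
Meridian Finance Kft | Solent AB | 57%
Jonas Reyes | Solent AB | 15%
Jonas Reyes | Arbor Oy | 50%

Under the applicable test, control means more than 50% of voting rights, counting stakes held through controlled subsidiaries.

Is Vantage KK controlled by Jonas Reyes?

Jonas holds 74% of Meridian, so Jonas controls Meridian.
Meridian and Jonas together hold 57% + 15% = 72% of Solent, so Jonas controls Solent.
Neither Jonas nor any entity Jonas controls holds any voting interest in Vantage.
So Jonas does not control Vantage.

No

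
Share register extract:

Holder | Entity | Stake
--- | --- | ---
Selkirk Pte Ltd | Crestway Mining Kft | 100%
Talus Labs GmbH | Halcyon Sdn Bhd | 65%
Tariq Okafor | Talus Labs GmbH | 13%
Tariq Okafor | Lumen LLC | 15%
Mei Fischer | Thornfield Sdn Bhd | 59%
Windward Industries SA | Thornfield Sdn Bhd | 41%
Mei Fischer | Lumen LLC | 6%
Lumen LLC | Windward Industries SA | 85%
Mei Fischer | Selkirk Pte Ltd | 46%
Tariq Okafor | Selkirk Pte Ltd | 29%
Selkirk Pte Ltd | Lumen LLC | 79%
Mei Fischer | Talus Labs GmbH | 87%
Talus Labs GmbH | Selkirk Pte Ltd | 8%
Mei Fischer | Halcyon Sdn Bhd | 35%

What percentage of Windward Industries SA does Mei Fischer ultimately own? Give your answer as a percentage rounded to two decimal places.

Mei reaches Windward along 3 paths.
Via Talus → Selkirk → Lumen: 87% × 8% × 79% × 85% = 4.67364%.
Via Selkirk → Lumen: 46% × 79% × 85% = 30.889%.
Via Lumen: 6% × 85% = 5.1%.
Total: 4.67364% + 30.889% + 5.1% = 40.66264%.
Rounded: 40.66%.

40.66%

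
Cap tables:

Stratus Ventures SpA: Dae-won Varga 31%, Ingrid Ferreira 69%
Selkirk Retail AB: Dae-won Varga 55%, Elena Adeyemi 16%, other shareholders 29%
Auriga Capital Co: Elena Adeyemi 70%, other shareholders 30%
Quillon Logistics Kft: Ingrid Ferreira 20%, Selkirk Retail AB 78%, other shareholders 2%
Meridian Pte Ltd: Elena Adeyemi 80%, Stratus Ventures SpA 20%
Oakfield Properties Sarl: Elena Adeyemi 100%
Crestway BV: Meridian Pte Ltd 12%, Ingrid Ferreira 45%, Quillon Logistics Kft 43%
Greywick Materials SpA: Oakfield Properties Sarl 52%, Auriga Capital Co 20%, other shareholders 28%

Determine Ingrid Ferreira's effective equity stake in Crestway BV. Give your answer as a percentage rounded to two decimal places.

55.26%

Ingrid reaches Crestway along 3 paths.
Via Stratus → Meridian: 69% × 20% × 12% = 1.656%.
Direct stake: 45% = 45%.
Via Quillon: 20% × 43% = 8.6%.
Total: 1.656% + 45% + 8.6% = 55.256%.
Rounded: 55.26%.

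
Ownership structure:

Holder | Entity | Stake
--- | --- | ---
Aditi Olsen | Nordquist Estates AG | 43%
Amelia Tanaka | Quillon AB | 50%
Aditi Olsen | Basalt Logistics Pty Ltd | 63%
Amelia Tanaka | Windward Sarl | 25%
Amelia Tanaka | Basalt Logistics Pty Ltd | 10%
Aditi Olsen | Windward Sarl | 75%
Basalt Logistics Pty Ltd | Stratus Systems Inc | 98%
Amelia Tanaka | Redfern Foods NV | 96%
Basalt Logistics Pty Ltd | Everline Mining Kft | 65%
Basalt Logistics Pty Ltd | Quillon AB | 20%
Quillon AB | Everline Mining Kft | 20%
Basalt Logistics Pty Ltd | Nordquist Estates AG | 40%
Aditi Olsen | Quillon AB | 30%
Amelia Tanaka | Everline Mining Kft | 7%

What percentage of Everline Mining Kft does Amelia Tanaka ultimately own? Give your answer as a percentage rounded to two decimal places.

Amelia reaches Everline along 4 paths.
Direct stake: 7% = 7%.
Via Quillon: 50% × 20% = 10%.
Via Basalt → Quillon: 10% × 20% × 20% = 0.4%.
Via Basalt: 10% × 65% = 6.5%.
Total: 7% + 10% + 0.4% + 6.5% = 23.9%.
Rounded: 23.90%.

23.90%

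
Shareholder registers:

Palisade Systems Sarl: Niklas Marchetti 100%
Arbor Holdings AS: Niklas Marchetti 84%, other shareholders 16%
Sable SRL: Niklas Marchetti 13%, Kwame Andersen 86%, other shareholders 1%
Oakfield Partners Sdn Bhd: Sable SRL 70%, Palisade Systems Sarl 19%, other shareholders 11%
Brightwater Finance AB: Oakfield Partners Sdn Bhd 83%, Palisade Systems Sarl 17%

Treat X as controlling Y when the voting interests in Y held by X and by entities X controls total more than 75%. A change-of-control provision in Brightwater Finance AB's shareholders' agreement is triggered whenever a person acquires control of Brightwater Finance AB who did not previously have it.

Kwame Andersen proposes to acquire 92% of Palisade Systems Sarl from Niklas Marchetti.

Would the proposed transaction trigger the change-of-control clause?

The purchase adds only to Kwame's holdings (Niklas's stake shrinks), so Kwame is the only person who could newly come to control Brightwater.
Kwame holds 86% of Sable, so Kwame controls Sable.
Neither Kwame nor any entity Kwame controls holds any voting interest in Brightwater.
So before the transaction, Kwame does not control Brightwater.
After the purchase, Kwame holds 92% of Palisade directly, and Niklas's stake falls to 8%.
Kwame holds 92% of Palisade, so Kwame controls Palisade.
Sable and Palisade together hold 70% + 19% = 89% of Oakfield, so Kwame controls Oakfield.
Oakfield and Palisade together hold 83% + 17% = 100% of Brightwater, so Kwame controls Brightwater.
Kwame did not control Brightwater before and does after, so the clause is triggered.

Yes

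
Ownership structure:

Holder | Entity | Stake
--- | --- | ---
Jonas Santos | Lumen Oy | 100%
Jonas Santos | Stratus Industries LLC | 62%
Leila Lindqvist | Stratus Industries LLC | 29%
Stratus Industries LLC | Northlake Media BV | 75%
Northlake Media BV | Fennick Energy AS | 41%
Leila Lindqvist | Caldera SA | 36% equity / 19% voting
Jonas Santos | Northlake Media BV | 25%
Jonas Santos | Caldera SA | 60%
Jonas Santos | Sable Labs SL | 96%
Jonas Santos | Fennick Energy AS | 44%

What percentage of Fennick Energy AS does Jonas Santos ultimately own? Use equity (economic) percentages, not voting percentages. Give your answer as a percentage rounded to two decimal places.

Jonas reaches Fennick along 3 paths.
Via Northlake: 25% × 41% = 10.25%.
Via Stratus → Northlake: 62% × 75% × 41% = 19.065%.
Direct stake: 44% = 44%.
Total: 10.25% + 19.065% + 44% = 73.315%.
Rounded: 73.32%.

73.32%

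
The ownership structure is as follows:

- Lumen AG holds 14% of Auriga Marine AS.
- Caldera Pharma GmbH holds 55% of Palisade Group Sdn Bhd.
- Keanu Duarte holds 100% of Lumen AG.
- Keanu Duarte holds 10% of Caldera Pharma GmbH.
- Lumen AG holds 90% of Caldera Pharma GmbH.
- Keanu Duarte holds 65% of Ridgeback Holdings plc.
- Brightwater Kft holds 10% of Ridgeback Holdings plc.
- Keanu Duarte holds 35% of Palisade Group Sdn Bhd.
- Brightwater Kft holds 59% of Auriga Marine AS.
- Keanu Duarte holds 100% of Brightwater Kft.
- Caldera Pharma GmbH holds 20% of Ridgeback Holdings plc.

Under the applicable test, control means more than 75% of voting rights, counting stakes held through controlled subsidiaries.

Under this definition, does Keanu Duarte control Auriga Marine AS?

Keanu holds 100% of Lumen, so Keanu controls Lumen.
Keanu holds 100% of Brightwater, so Keanu controls Brightwater.
Lumen and Keanu together hold 90% + 10% = 100% of Caldera, so Keanu controls Caldera.
Keanu and Caldera together hold 35% + 55% = 90% of Palisade, so Keanu controls Palisade.
Brightwater and Keanu and Caldera together hold 10% + 65% + 20% = 95% of Ridgeback, so Keanu controls Ridgeback.
In Auriga, Keanu's side holds only 59% + 14% = 73%, not > 75%.
So Keanu does not control Auriga.

No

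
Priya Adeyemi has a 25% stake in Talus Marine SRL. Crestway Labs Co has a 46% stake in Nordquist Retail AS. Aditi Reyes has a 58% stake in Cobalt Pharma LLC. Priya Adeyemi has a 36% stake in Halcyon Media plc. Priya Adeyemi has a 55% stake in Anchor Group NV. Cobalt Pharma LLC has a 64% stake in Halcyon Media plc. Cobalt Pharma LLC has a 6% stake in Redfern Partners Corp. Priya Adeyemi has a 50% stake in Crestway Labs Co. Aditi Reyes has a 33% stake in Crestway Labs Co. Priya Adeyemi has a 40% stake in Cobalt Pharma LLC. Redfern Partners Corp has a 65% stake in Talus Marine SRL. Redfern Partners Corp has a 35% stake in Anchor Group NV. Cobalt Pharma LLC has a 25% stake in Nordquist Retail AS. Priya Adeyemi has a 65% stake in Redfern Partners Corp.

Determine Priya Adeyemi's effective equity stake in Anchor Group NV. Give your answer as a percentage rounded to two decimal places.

Priya reaches Anchor along 3 paths.
Direct stake: 55% = 55%.
Via Redfern: 65% × 35% = 22.75%.
Via Cobalt → Redfern: 40% × 6% × 35% = 0.84%.
Total: 55% + 22.75% + 0.84% = 78.59%.

78.59%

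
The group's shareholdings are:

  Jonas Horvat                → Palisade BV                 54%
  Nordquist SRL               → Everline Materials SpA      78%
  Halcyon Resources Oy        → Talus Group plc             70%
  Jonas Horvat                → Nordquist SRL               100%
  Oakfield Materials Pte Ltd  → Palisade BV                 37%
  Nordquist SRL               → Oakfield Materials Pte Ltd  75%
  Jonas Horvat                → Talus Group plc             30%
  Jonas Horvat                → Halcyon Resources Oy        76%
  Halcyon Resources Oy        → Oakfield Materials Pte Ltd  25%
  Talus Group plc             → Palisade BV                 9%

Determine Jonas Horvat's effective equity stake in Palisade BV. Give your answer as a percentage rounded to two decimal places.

Jonas reaches Palisade along 5 paths.
Direct stake: 54% = 54%.
Via Talus: 30% × 9% = 2.7%.
Via Halcyon → Talus: 76% × 70% × 9% = 4.788%.
Via Nordquist → Oakfield: 100% × 75% × 37% = 27.75%.
Via Halcyon → Oakfield: 76% × 25% × 37% = 7.03%.
Total: 54% + 2.7% + 4.788% + 27.75% + 7.03% = 96.268%.
Rounded: 96.27%.

96.27%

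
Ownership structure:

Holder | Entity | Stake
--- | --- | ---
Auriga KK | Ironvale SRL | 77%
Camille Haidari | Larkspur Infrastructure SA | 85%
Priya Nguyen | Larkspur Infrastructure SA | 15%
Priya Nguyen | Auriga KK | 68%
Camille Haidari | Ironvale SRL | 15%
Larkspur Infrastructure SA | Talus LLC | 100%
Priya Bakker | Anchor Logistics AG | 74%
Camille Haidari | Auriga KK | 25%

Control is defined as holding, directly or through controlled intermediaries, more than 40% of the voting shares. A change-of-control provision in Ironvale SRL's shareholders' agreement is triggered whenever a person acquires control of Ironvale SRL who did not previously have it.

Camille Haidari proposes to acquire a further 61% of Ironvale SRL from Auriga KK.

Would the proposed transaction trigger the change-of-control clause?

Yes

The purchase adds only to Camille's holdings (Auriga's stake shrinks), so Camille is the only person who could newly come to control Ironvale.
Camille holds 85% of Larkspur, so Camille controls Larkspur.
Larkspur holds 100% of Talus, so Camille controls Talus.
In Ironvale, Camille's side holds only 15%, not > 40%.
So before the transaction, Camille does not control Ironvale.
After the purchase, Camille's direct stake in Ironvale rises to 15% + 61% = 76%, and Auriga's stake falls to 16%.
Camille holds 76% of Ironvale, so Camille controls Ironvale.
Camille did not control Ironvale before and does after, so the clause is triggered.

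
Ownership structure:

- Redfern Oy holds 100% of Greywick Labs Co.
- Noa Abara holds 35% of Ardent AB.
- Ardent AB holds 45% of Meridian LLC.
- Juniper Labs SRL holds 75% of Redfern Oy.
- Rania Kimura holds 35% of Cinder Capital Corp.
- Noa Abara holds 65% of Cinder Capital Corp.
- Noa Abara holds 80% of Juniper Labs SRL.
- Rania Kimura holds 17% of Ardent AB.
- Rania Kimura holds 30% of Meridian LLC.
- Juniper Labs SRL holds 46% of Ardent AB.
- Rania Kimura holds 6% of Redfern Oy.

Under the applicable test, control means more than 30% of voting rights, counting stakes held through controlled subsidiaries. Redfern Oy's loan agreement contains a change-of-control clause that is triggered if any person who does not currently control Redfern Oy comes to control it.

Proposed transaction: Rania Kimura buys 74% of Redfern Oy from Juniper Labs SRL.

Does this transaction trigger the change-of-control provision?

The purchase adds only to Rania's holdings (Juniper's stake shrinks), so Rania is the only person who could newly come to control Redfern.
Rania holds 35% of Cinder, so Rania controls Cinder.
In Redfern, Rania's side holds only 6%, not > 30%.
So before the transaction, Rania does not control Redfern.
After the purchase, Rania's direct stake in Redfern rises to 6% + 74% = 80%, and Juniper's stake falls to 1%.
Rania holds 80% of Redfern, so Rania controls Redfern.
Rania did not control Redfern before and does after, so the clause is triggered.

Yes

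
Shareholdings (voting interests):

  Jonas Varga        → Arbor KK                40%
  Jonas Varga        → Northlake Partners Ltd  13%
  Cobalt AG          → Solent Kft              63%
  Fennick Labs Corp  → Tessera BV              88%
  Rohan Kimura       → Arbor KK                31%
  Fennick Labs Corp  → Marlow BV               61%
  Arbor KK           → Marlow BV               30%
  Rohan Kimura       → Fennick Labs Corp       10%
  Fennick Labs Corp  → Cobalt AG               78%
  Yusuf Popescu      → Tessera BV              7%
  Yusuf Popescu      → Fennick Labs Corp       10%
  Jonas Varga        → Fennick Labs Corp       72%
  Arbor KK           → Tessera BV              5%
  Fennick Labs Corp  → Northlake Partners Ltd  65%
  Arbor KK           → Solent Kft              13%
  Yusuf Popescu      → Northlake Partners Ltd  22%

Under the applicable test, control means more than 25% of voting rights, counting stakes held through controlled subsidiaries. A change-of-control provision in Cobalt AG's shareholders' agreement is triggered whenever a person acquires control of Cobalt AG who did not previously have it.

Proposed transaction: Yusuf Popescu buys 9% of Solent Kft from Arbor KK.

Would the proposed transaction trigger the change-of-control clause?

The purchase adds only to Yusuf's holdings (Arbor's stake shrinks), so Yusuf is the only person who could newly come to control Cobalt.
Yusuf's largest direct stake is 22% in Northlake, which does not meet the threshold, so Yusuf controls no company.
Neither Yusuf nor any entity Yusuf controls holds any voting interest in Cobalt.
So before the transaction, Yusuf does not control Cobalt.
After the purchase, Yusuf holds 9% of Solent directly, and Arbor's stake falls to 4%.
Yusuf's side now holds 9% of Solent, not > 25%, so Yusuf still does not control Solent.
After the transaction, neither Yusuf nor any entity Yusuf controls holds a voting interest in Cobalt, so Yusuf still does not control it.
No new person acquires control, so the clause is not triggered.

No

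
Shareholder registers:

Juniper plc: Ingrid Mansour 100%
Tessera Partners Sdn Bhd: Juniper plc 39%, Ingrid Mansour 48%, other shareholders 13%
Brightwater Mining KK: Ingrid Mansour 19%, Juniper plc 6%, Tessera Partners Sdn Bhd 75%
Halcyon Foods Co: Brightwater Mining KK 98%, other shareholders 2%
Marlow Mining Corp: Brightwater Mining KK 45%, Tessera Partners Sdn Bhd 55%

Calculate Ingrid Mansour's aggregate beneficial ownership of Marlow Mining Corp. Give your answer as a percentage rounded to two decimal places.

88.46%

Ingrid reaches Marlow along 6 paths.
Via Brightwater: 19% × 45% = 8.55%.
Via Juniper → Brightwater: 100% × 6% × 45% = 2.7%.
Via Juniper → Tessera → Brightwater: 100% × 39% × 75% × 45% = 13.1625%.
Via Tessera → Brightwater: 48% × 75% × 45% = 16.2%.
Via Juniper → Tessera: 100% × 39% × 55% = 21.45%.
Via Tessera: 48% × 55% = 26.4%.
Total: 8.55% + 2.7% + 13.1625% + 16.2% + 21.45% + 26.4% = 88.4625%.
Rounded: 88.46%.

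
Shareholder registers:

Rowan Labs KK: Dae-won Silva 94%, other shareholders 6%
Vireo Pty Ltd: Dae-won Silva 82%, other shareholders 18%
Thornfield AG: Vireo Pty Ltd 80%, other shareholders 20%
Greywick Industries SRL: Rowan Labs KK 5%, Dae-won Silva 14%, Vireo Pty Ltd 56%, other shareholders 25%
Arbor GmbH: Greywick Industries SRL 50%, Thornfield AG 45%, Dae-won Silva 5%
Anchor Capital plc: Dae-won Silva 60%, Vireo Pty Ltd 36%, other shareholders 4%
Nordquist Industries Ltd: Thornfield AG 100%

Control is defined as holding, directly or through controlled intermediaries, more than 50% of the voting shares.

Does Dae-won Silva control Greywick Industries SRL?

Dae-won holds 94% of Rowan, so Dae-won controls Rowan.
Dae-won holds 82% of Vireo, so Dae-won controls Vireo.
Rowan and Dae-won and Vireo together hold 5% + 14% + 56% = 75% of Greywick, so Dae-won controls Greywick.

Yes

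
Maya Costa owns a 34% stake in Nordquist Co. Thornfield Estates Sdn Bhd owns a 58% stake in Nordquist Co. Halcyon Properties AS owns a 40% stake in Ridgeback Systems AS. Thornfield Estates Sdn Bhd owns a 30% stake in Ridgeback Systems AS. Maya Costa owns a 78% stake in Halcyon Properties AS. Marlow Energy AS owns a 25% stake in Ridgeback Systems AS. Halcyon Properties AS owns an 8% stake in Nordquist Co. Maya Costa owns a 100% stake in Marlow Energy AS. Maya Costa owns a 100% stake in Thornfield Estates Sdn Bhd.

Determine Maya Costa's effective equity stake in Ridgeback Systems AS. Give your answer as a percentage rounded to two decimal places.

86.20%

Maya reaches Ridgeback along 3 paths.
Via Thornfield: 100% × 30% = 30%.
Via Marlow: 100% × 25% = 25%.
Via Halcyon: 78% × 40% = 31.2%.
Total: 30% + 25% + 31.2% = 86.2%.
Rounded: 86.20%.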